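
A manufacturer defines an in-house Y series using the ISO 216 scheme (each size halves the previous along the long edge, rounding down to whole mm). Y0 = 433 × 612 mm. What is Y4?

108 × 153 mm

Y1: ⌊612/2⌋ × 433 = 306 × 433 mm
Y2: ⌊433/2⌋ × 306 = 216 × 306 mm
Y3: ⌊306/2⌋ × 216 = 153 × 216 mm
Y4: ⌊216/2⌋ × 153 = 108 × 153 mm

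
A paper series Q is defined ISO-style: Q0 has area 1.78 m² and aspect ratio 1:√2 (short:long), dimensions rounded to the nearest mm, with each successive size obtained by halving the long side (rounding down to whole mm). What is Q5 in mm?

Let Q0's short side be w mm. w · w√2 = 1.78 m² = 1,780,000 mm², so w ≈ 1121.9 mm and w√2 ≈ 1586.6 mm → Q0 = 1122 × 1587 mm.
Q1: ⌊1587/2⌋ × 1122 = 793 × 1122 mm
Q2: ⌊1122/2⌋ × 793 = 561 × 793 mm
Q3: ⌊793/2⌋ × 561 = 396 × 561 mm
Q4: ⌊561/2⌋ × 396 = 280 × 396 mm
Q5: ⌊396/2⌋ × 280 = 198 × 280 mm

198 × 280 mm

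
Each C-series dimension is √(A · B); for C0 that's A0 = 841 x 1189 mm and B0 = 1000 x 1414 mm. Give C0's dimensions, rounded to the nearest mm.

917 × 1297 mm

Short: √(841 · 1000) = √841000 ≈ 917.1 mm.
Long: √(1189 · 1414) = √1681246 ≈ 1296.6 mm.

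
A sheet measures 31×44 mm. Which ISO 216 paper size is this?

Aspect ratio 44/31 ≈ 1.419 — close to the ISO √2 ≈ 1.414.
In the B-series (B0 = 1000 × 1414 mm): B10 = 31 × 44 mm.

B10 (31 × 44 mm)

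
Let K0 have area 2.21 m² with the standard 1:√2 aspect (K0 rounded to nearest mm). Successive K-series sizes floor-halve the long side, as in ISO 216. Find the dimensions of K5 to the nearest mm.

Let K0's short side be w mm. w · w√2 = 2.21 m² = 2,210,000 mm², so w ≈ 1250.1 mm and w√2 ≈ 1767.9 mm → K0 = 1250 × 1768 mm.
K1: ⌊1768/2⌋ × 1250 = 884 × 1250 mm
K2: ⌊1250/2⌋ × 884 = 625 × 884 mm
K3: ⌊884/2⌋ × 625 = 442 × 625 mm
K4: ⌊625/2⌋ × 442 = 312 × 442 mm
K5: ⌊442/2⌋ × 312 = 221 × 312 mm

221 × 312 mm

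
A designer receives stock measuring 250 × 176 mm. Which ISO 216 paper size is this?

B5 (176 × 250 mm)

Aspect ratio 250/176 ≈ 1.420 — close to the ISO √2 ≈ 1.414.
In the B-series (B0 = 1000 × 1414 mm): B5 = 176 × 250 mm.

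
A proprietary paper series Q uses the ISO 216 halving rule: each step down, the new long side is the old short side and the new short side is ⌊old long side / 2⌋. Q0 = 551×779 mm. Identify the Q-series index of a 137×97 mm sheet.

Q0: 551 × 779 mm
Q1: 389 × 551 mm
Q2: 275 × 389 mm
Q3: 194 × 275 mm
Q4: 137 × 194 mm
Q5: 97 × 137 mm
Q6: 68 × 97 mm
→ matches Q5.

Q5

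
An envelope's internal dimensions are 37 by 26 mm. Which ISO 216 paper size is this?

Aspect ratio 37/26 ≈ 1.423 — close to the ISO √2 ≈ 1.414.
In the A-series (A0 area = 1 m²): A10 = 26 × 37 mm.

A10 (26 × 37 mm)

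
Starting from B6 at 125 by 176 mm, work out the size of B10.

B7: ⌊176/2⌋ × 125 = 88 × 125 mm
B8: ⌊125/2⌋ × 88 = 62 × 88 mm
B9: ⌊88/2⌋ × 62 = 44 × 62 mm
B10: ⌊62/2⌋ × 44 = 31 × 44 mm

31 × 44 mm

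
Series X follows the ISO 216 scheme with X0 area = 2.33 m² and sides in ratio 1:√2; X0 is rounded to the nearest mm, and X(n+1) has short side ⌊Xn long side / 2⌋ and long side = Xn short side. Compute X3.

453 × 642 mm

Let X0's short side be w mm. w · w√2 = 2.33 m² = 2,330,000 mm², so w ≈ 1283.6 mm and w√2 ≈ 1815.2 mm → X0 = 1284 × 1815 mm.
X1: ⌊1815/2⌋ × 1284 = 907 × 1284 mm
X2: ⌊1284/2⌋ × 907 = 642 × 907 mm
X3: ⌊907/2⌋ × 642 = 453 × 642 mm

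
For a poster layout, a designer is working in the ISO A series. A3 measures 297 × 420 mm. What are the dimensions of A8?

A4: ⌊420/2⌋ × 297 = 210 × 297 mm
A5: ⌊297/2⌋ × 210 = 148 × 210 mm
A6: ⌊210/2⌋ × 148 = 105 × 148 mm
A7: ⌊148/2⌋ × 105 = 74 × 105 mm
A8: ⌊105/2⌋ × 74 = 52 × 74 mm

52 × 74 mm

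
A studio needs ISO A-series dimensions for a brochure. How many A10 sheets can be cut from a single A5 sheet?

A5 = 148 × 210 mm; A10 = 26 × 37 mm.
Each halving step doubles the count; 5 steps from A5 to A10.
2^5 = 32.

32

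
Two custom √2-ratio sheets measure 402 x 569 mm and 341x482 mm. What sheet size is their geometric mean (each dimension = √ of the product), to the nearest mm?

Short side: √(402 · 341) = √137082 ≈ 370.2 → 370 mm
Long side: √(569 · 482) = √274258 ≈ 523.7 → 524 mm

370 × 524 mm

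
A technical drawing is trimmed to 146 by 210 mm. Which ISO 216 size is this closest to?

A5 (148 × 210 mm)

Aspect ratio 210/146 ≈ 1.438 (ISO target is √2 ≈ 1.414).
In the A-series (A0 area = 1 m²): A5 = 148 × 210 mm.
Off by 2 mm total — nearest standard size.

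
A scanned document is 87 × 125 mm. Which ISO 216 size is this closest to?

B7 (88 × 125 mm)

Aspect ratio 125/87 ≈ 1.437 (ISO target is √2 ≈ 1.414).
In the B-series (B0 = 1000 × 1414 mm): B7 = 88 × 125 mm.
Off by 1 mm total — nearest standard size.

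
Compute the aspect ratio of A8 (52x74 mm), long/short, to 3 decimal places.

74 / 52 = 1.423
ISO 216 targets √2 ≈ 1.414; the +0.009 deviation is from mm rounding.

1.423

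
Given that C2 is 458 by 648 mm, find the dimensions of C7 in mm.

81 × 114 mm

C3: ⌊648/2⌋ × 458 = 324 × 458 mm
C4: ⌊458/2⌋ × 324 = 229 × 324 mm
C5: ⌊324/2⌋ × 229 = 162 × 229 mm
C6: ⌊229/2⌋ × 162 = 114 × 162 mm
C7: ⌊162/2⌋ × 114 = 81 × 114 mm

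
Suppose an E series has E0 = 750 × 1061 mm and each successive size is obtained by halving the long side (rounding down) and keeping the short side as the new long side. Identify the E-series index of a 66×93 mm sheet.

E0: 750 × 1061 mm
E1: 530 × 750 mm
E2: 375 × 530 mm
E3: 265 × 375 mm
E4: 187 × 265 mm
E5: 132 × 187 mm
E6: 93 × 132 mm
E7: 66 × 93 mm
E8: 46 × 66 mm
→ matches E7.

E7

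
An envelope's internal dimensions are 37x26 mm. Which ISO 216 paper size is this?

Aspect ratio 37/26 ≈ 1.423 — close to the ISO √2 ≈ 1.414.
In the A-series (A0 area = 1 m²): A10 = 26 × 37 mm.

A10 (26 × 37 mm)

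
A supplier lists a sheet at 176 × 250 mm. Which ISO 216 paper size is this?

B5 (176 × 250 mm)

Aspect ratio 250/176 ≈ 1.420 — close to the ISO √2 ≈ 1.414.
In the B-series (B0 = 1000 × 1414 mm): B5 = 176 × 250 mm.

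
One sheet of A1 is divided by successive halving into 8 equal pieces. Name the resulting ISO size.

8 = 2^3, so 3 halving steps.
A1 → A2 → … → A4 after 3 steps.

A4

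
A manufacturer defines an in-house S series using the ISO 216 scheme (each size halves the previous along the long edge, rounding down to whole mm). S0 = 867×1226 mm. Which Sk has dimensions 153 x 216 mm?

S5

S0: 867 × 1226 mm
S1: 613 × 867 mm
S2: 433 × 613 mm
S3: 306 × 433 mm
S4: 216 × 306 mm
S5: 153 × 216 mm
S6: 108 × 153 mm
→ matches S5.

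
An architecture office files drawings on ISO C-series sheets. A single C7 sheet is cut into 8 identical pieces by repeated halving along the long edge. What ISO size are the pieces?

8 = 2^3, so 3 halving steps.
C7 → C8 → … → C10 after 3 steps.

C10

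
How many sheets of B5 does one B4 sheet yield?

Each ISO step halves the sheet: 1 × B4 → 2 × B5
From B4 to B5 is 1 halving step: 2^1 = 2.

2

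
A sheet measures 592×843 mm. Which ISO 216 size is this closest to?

Aspect ratio 843/592 ≈ 1.424 — close to the ISO √2 ≈ 1.414.
In the A-series (A0 area = 1 m²): A1 = 594 × 841 mm.
Off by 4 mm total — nearest standard size.

A1 (594 × 841 mm)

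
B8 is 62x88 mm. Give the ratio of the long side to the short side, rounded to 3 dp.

88 / 62 = 1.419
ISO 216 targets √2 ≈ 1.414; the +0.005 deviation is from mm rounding.

1.419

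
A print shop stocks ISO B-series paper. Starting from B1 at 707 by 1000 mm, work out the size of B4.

B2: ⌊1000/2⌋ × 707 = 500 × 707 mm
B3: ⌊707/2⌋ × 500 = 353 × 500 mm
B4: ⌊500/2⌋ × 353 = 250 × 353 mm

250 × 353 mm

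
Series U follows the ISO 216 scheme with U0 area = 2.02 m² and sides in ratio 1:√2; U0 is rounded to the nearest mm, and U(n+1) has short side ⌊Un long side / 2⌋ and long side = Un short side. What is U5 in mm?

211 × 298 mm

Let U0's short side be w mm. w · w√2 = 2.02 m² = 2,020,000 mm², so w ≈ 1195.1 mm and w√2 ≈ 1690.2 mm → U0 = 1195 × 1690 mm.
U1: ⌊1690/2⌋ × 1195 = 845 × 1195 mm
U2: ⌊1195/2⌋ × 845 = 597 × 845 mm
U3: ⌊845/2⌋ × 597 = 422 × 597 mm
U4: ⌊597/2⌋ × 422 = 298 × 422 mm
U5: ⌊422/2⌋ × 298 = 211 × 298 mm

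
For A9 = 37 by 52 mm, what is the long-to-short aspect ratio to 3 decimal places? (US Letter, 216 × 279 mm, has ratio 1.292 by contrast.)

52 / 37 = 1.405
ISO 216 targets √2 ≈ 1.414; the -0.009 deviation is from mm rounding.

1.405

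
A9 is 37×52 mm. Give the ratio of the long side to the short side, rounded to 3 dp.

52 / 37 = 1.405
ISO 216 targets √2 ≈ 1.414; the -0.009 deviation is from mm rounding.

1.405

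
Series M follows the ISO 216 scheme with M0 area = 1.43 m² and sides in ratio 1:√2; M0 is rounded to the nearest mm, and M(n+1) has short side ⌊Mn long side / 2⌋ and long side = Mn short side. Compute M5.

177 × 251 mm

Let M0's short side be w mm. w · w√2 = 1.43 m² = 1,430,000 mm², so w ≈ 1005.6 mm and w√2 ≈ 1422.1 mm → M0 = 1006 × 1422 mm.
M1: ⌊1422/2⌋ × 1006 = 711 × 1006 mm
M2: ⌊1006/2⌋ × 711 = 503 × 711 mm
M3: ⌊711/2⌋ × 503 = 355 × 503 mm
M4: ⌊503/2⌋ × 355 = 251 × 355 mm
M5: ⌊355/2⌋ × 251 = 177 × 251 mm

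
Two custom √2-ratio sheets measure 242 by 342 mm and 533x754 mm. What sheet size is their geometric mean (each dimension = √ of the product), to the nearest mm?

Short side: √(242 · 533) = √128986 ≈ 359.1 → 359 mm
Long side: √(342 · 754) = √257868 ≈ 507.8 → 508 mm

359 × 508 mm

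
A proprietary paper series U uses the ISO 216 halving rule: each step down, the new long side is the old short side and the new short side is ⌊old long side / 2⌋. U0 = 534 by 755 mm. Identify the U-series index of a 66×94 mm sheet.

U0: 534 × 755 mm
U1: 377 × 534 mm
U2: 267 × 377 mm
U3: 188 × 267 mm
U4: 133 × 188 mm
U5: 94 × 133 mm
U6: 66 × 94 mm
U7: 47 × 66 mm
→ matches U6.

U6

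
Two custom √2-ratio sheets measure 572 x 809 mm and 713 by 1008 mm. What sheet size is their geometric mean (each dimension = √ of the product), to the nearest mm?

639 × 903 mm

Short side: √(572 · 713) = √407836 ≈ 638.6 → 639 mm
Long side: √(809 · 1008) = √815472 ≈ 903.0 → 903 mm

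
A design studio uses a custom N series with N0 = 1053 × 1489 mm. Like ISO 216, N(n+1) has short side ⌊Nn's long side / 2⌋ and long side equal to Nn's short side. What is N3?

N1: ⌊1489/2⌋ × 1053 = 744 × 1053 mm
N2: ⌊1053/2⌋ × 744 = 526 × 744 mm
N3: ⌊744/2⌋ × 526 = 372 × 526 mm

372 × 526 mm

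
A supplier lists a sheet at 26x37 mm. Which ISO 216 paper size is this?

Aspect ratio 37/26 ≈ 1.423 — close to the ISO √2 ≈ 1.414.
In the A-series (A0 area = 1 m²): A10 = 26 × 37 mm.

A10 (26 × 37 mm)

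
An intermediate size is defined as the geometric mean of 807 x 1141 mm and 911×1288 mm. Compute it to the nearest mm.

857 × 1212 mm

Short side: √(807 · 911) = √735177 ≈ 857.4 → 857 mm
Long side: √(1141 · 1288) = √1469608 ≈ 1212.3 → 1212 mm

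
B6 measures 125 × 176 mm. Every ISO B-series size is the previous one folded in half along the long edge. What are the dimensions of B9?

44 × 62 mm

B7: ⌊176/2⌋ × 125 = 88 × 125 mm
B8: ⌊125/2⌋ × 88 = 62 × 88 mm
B9: ⌊88/2⌋ × 62 = 44 × 62 mm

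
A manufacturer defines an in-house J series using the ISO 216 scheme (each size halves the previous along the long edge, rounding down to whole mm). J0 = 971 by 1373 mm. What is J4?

242 × 343 mm

J1 = 686 × 971 mm (from J0 by 1 halving).
J2: ⌊971/2⌋ × 686 = 485 × 686 mm
J3: ⌊686/2⌋ × 485 = 343 × 485 mm
J4: ⌊485/2⌋ × 343 = 242 × 343 mm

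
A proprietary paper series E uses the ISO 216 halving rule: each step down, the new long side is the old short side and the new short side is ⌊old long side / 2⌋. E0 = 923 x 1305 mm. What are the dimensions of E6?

E1: ⌊1305/2⌋ × 923 = 652 × 923 mm
E2: ⌊923/2⌋ × 652 = 461 × 652 mm
E3: ⌊652/2⌋ × 461 = 326 × 461 mm
E4: ⌊461/2⌋ × 326 = 230 × 326 mm
E5: ⌊326/2⌋ × 230 = 163 × 230 mm
E6: ⌊230/2⌋ × 163 = 115 × 163 mm

115 × 163 mm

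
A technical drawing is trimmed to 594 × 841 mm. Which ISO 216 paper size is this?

A1 (594 × 841 mm)

Aspect ratio 841/594 ≈ 1.416 — close to the ISO √2 ≈ 1.414.
In the A-series (A0 area = 1 m²): A1 = 594 × 841 mm.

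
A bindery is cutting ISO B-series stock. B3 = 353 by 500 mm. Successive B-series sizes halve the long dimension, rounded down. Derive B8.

62 × 88 mm

B4: ⌊500/2⌋ × 353 = 250 × 353 mm
B5: ⌊353/2⌋ × 250 = 176 × 250 mm
B6: ⌊250/2⌋ × 176 = 125 × 176 mm
B7: ⌊176/2⌋ × 125 = 88 × 125 mm
B8: ⌊125/2⌋ × 88 = 62 × 88 mm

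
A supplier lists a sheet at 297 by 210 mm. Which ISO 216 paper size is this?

A4 (210 × 297 mm)

Aspect ratio 297/210 ≈ 1.414 — close to the ISO √2 ≈ 1.414.
In the A-series (A0 area = 1 m²): A4 = 210 × 297 mm.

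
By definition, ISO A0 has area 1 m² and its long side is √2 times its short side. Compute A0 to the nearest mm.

841 × 1189 mm

Let the short side be w mm. Then the long side is w√2 and w · w√2 = 10⁶ mm².
w² = 10⁶/√2, so w = 1000 / 2^(1/4) ≈ 840.9 mm; long side = 1000 · 2^(1/4) ≈ 1189.2 mm.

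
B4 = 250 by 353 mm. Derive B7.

B5: ⌊353/2⌋ × 250 = 176 × 250 mm
B6: ⌊250/2⌋ × 176 = 125 × 176 mm
B7: ⌊176/2⌋ × 125 = 88 × 125 mm

88 × 125 mm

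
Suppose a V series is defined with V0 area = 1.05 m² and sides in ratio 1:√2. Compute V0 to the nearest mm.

Let the short side be w mm. Then w · w√2 = 1.05 m² = 1,050,000 mm².
w² = 1,050,000/√2, so w ≈ 861.7 mm; long side = w√2 ≈ 1218.6 mm.

862 × 1219 mm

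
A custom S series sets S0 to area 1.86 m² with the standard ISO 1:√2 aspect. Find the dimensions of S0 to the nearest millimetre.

Let the short side be w mm. Then w · w√2 = 1.86 m² = 1,860,000 mm².
w² = 1,860,000/√2, so w ≈ 1146.8 mm; long side = w√2 ≈ 1621.9 mm.

1147 × 1622 mm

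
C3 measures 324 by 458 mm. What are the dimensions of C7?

81 × 114 mm

C4: ⌊458/2⌋ × 324 = 229 × 324 mm
C5: ⌊324/2⌋ × 229 = 162 × 229 mm
C6: ⌊229/2⌋ × 162 = 114 × 162 mm
C7: ⌊162/2⌋ × 114 = 81 × 114 mm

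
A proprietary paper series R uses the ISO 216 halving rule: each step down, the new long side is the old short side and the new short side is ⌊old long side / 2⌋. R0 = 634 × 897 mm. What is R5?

R1 = 448 × 634 mm (from R0 by 1 halving).
R2: ⌊634/2⌋ × 448 = 317 × 448 mm
R3: ⌊448/2⌋ × 317 = 224 × 317 mm
R4: ⌊317/2⌋ × 224 = 158 × 224 mm
R5: ⌊224/2⌋ × 158 = 112 × 158 mm

112 × 158 mm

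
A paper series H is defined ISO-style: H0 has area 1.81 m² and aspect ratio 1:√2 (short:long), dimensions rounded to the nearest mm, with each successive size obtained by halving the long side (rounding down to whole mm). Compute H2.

Let H0's short side be w mm. w · w√2 = 1.81 m² = 1,810,000 mm², so w ≈ 1131.3 mm and w√2 ≈ 1599.9 mm → H0 = 1131 × 1600 mm.
H1: ⌊1600/2⌋ × 1131 = 800 × 1131 mm
H2: ⌊1131/2⌋ × 800 = 565 × 800 mm

565 × 800 mm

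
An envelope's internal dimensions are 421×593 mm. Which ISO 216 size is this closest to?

A2 (420 × 594 mm)

Aspect ratio 593/421 ≈ 1.409 — close to the ISO √2 ≈ 1.414.
In the A-series (A0 area = 1 m²): A2 = 420 × 594 mm.
Off by 2 mm total — nearest standard size.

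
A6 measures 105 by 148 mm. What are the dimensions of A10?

26 × 37 mm

A7: ⌊148/2⌋ × 105 = 74 × 105 mm
A8: ⌊105/2⌋ × 74 = 52 × 74 mm
A9: ⌊74/2⌋ × 52 = 37 × 52 mm
A10: ⌊52/2⌋ × 37 = 26 × 37 mm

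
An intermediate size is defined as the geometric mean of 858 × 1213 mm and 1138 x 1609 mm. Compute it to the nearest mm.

Short side: √(858 · 1138) = √976404 ≈ 988.1 → 988 mm
Long side: √(1213 · 1609) = √1951717 ≈ 1397.0 → 1397 mm

988 × 1397 mm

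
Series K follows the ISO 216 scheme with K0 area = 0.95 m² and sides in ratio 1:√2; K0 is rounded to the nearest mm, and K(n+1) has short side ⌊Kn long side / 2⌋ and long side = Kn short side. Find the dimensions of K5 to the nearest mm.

144 × 205 mm

Let K0's short side be w mm. w · w√2 = 0.95 m² = 950,000 mm², so w ≈ 819.6 mm and w√2 ≈ 1159.1 mm → K0 = 820 × 1159 mm.
K1: ⌊1159/2⌋ × 820 = 579 × 820 mm
K2: ⌊820/2⌋ × 579 = 410 × 579 mm
K3: ⌊579/2⌋ × 410 = 289 × 410 mm
K4: ⌊410/2⌋ × 289 = 205 × 289 mm
K5: ⌊289/2⌋ × 205 = 144 × 205 mm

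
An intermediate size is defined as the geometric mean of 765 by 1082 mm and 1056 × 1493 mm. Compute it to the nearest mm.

899 × 1271 mm

Short side: √(765 · 1056) = √807840 ≈ 898.8 → 899 mm
Long side: √(1082 · 1493) = √1615426 ≈ 1271.0 → 1271 mm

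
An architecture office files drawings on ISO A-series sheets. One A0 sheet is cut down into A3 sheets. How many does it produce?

8

Each ISO step halves the sheet: 1 × A0 → 2 × A1 → 4 × A2 → 8 × A3
From A0 to A3 is 3 halving steps: 2^3 = 8.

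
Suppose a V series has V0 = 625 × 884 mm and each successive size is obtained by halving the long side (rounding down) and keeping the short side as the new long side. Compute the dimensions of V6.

V1: ⌊884/2⌋ × 625 = 442 × 625 mm
V2: ⌊625/2⌋ × 442 = 312 × 442 mm
V3: ⌊442/2⌋ × 312 = 221 × 312 mm
V4: ⌊312/2⌋ × 221 = 156 × 221 mm
V5: ⌊221/2⌋ × 156 = 110 × 156 mm
V6: ⌊156/2⌋ × 110 = 78 × 110 mm

78 × 110 mm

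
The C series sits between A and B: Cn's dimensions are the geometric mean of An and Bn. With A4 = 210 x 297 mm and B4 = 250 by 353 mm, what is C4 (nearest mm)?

229 × 324 mm

Short side: √(210 · 250) = √52500 ≈ 229.1 → 229 mm
Long side: √(297 · 353) = √104841 ≈ 323.8 → 324 mm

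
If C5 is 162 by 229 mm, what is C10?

28 × 40 mm

C6: ⌊229/2⌋ × 162 = 114 × 162 mm
C7: ⌊162/2⌋ × 114 = 81 × 114 mm
C8: ⌊114/2⌋ × 81 = 57 × 81 mm
C9: ⌊81/2⌋ × 57 = 40 × 57 mm
C10: ⌊57/2⌋ × 40 = 28 × 40 mm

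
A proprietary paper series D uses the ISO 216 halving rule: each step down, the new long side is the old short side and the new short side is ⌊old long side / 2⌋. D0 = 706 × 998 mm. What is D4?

D1: ⌊998/2⌋ × 706 = 499 × 706 mm
D2: ⌊706/2⌋ × 499 = 353 × 499 mm
D3: ⌊499/2⌋ × 353 = 249 × 353 mm
D4: ⌊353/2⌋ × 249 = 176 × 249 mm

176 × 249 mm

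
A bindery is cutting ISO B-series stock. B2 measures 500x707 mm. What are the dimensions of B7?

B3: ⌊707/2⌋ × 500 = 353 × 500 mm
B4: ⌊500/2⌋ × 353 = 250 × 353 mm
B5: ⌊353/2⌋ × 250 = 176 × 250 mm
B6: ⌊250/2⌋ × 176 = 125 × 176 mm
B7: ⌊176/2⌋ × 125 = 88 × 125 mm

88 × 125 mm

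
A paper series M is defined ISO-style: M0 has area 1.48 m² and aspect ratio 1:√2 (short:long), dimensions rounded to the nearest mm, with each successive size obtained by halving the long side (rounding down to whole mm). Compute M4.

Let M0's short side be w mm. w · w√2 = 1.48 m² = 1,480,000 mm², so w ≈ 1023.0 mm and w√2 ≈ 1446.7 mm → M0 = 1023 × 1447 mm.
M1: ⌊1447/2⌋ × 1023 = 723 × 1023 mm
M2: ⌊1023/2⌋ × 723 = 511 × 723 mm
M3: ⌊723/2⌋ × 511 = 361 × 511 mm
M4: ⌊511/2⌋ × 361 = 255 × 361 mm

255 × 361 mm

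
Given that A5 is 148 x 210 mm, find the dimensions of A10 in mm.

26 × 37 mm

A6: ⌊210/2⌋ × 148 = 105 × 148 mm
A7: ⌊148/2⌋ × 105 = 74 × 105 mm
A8: ⌊105/2⌋ × 74 = 52 × 74 mm
A9: ⌊74/2⌋ × 52 = 37 × 52 mm
A10: ⌊52/2⌋ × 37 = 26 × 37 mm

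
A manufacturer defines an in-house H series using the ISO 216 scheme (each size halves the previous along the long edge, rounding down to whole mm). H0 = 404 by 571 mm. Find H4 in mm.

101 × 142 mm

H1: ⌊571/2⌋ × 404 = 285 × 404 mm
H2: ⌊404/2⌋ × 285 = 202 × 285 mm
H3: ⌊285/2⌋ × 202 = 142 × 202 mm
H4: ⌊202/2⌋ × 142 = 101 × 142 mm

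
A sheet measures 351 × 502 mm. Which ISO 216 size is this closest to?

B3 (353 × 500 mm)

Aspect ratio 502/351 ≈ 1.430 (ISO target is √2 ≈ 1.414).
In the B-series (B0 = 1000 × 1414 mm): B3 = 353 × 500 mm.
Off by 4 mm total — nearest standard size.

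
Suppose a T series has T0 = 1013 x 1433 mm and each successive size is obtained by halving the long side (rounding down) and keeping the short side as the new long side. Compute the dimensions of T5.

179 × 253 mm

T1 = 716 × 1013 mm (from T0 by 1 halving).
T2: ⌊1013/2⌋ × 716 = 506 × 716 mm
T3: ⌊716/2⌋ × 506 = 358 × 506 mm
T4: ⌊506/2⌋ × 358 = 253 × 358 mm
T5: ⌊358/2⌋ × 253 = 179 × 253 mm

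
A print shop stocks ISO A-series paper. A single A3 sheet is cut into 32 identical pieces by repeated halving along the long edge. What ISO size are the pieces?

32 = 2^5, so 5 halving steps.
A3 → A4 → … → A8 after 5 steps.

A8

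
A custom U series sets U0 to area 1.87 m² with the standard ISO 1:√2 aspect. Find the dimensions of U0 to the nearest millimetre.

Let the short side be w mm. Then w · w√2 = 1.87 m² = 1,870,000 mm².
w² = 1,870,000/√2, so w ≈ 1149.9 mm; long side = w√2 ≈ 1626.2 mm.

1150 × 1626 mm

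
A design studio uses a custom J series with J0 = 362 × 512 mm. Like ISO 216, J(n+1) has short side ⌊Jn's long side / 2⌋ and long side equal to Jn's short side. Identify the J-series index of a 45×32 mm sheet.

J0: 362 × 512 mm
J1: 256 × 362 mm
J2: 181 × 256 mm
J3: 128 × 181 mm
J4: 90 × 128 mm
J5: 64 × 90 mm
J6: 45 × 64 mm
J7: 32 × 45 mm
J8: 22 × 32 mm
→ matches J7.

J7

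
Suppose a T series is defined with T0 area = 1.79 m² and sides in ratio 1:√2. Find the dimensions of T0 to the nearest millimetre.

Let the short side be w mm. Then w · w√2 = 1.79 m² = 1,790,000 mm².
w² = 1,790,000/√2, so w ≈ 1125.0 mm; long side = w√2 ≈ 1591.1 mm.

1125 × 1591 mm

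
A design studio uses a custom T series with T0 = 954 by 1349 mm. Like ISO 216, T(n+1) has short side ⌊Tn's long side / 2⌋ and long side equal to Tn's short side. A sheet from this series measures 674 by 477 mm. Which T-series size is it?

T2

T0: 954 × 1349 mm
T1: 674 × 954 mm
T2: 477 × 674 mm
T3: 337 × 477 mm
→ matches T2.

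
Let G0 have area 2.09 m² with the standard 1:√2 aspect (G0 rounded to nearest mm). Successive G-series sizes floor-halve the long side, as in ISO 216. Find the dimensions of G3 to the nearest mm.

Let G0's short side be w mm. w · w√2 = 2.09 m² = 2,090,000 mm², so w ≈ 1215.7 mm and w√2 ≈ 1719.2 mm → G0 = 1216 × 1719 mm.
G1: ⌊1719/2⌋ × 1216 = 859 × 1216 mm
G2: ⌊1216/2⌋ × 859 = 608 × 859 mm
G3: ⌊859/2⌋ × 608 = 429 × 608 mm

429 × 608 mm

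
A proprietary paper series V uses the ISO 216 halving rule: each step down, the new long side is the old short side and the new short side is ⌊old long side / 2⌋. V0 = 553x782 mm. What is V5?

97 × 138 mm

V1: ⌊782/2⌋ × 553 = 391 × 553 mm
V2: ⌊553/2⌋ × 391 = 276 × 391 mm
V3: ⌊391/2⌋ × 276 = 195 × 276 mm
V4: ⌊276/2⌋ × 195 = 138 × 195 mm
V5: ⌊195/2⌋ × 138 = 97 × 138 mm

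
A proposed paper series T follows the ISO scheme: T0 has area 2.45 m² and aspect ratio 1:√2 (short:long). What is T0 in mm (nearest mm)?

1316 × 1861 mm

Let the short side be w mm. Then w · w√2 = 2.45 m² = 2,450,000 mm².
w² = 2,450,000/√2, so w ≈ 1316.2 mm; long side = w√2 ≈ 1861.4 mm.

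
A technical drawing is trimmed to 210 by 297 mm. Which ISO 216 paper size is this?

Aspect ratio 297/210 ≈ 1.414 — close to the ISO √2 ≈ 1.414.
In the A-series (A0 area = 1 m²): A4 = 210 × 297 mm.

A4 (210 × 297 mm)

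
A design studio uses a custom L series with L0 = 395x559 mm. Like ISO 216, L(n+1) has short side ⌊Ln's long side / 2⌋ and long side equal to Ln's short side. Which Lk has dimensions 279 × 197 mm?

L2

L0: 395 × 559 mm
L1: 279 × 395 mm
L2: 197 × 279 mm
L3: 139 × 197 mm
→ matches L2.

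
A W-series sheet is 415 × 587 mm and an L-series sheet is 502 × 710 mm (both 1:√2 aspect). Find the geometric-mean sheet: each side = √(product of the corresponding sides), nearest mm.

Short side: √(415 · 502) = √208330 ≈ 456.4 → 456 mm
Long side: √(587 · 710) = √416770 ≈ 645.6 → 646 mm

456 × 646 mm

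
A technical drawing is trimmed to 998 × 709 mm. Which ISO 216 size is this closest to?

B1 (707 × 1000 mm)

Aspect ratio 998/709 ≈ 1.408 — close to the ISO √2 ≈ 1.414.
In the B-series (B0 = 1000 × 1414 mm): B1 = 707 × 1000 mm.
Off by 4 mm total — nearest standard size.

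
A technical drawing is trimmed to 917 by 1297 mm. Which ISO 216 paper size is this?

C0 (917 × 1297 mm)

Aspect ratio 1297/917 ≈ 1.414 — close to the ISO √2 ≈ 1.414.
In the C-series (envelope sizes, between A and B): C0 = 917 × 1297 mm.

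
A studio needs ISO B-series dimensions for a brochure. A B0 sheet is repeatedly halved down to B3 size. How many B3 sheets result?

B0 = 1000 × 1414 mm; B3 = 353 × 500 mm.
Each halving step doubles the count; 3 steps from B0 to B3.
2^3 = 8.

8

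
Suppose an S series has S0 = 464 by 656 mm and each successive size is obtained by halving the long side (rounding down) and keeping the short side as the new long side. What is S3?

164 × 232 mm

S1 = 328 × 464 mm (from S0 by 1 halving).
S2: ⌊464/2⌋ × 328 = 232 × 328 mm
S3: ⌊328/2⌋ × 232 = 164 × 232 mm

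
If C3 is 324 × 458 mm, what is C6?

C4: ⌊458/2⌋ × 324 = 229 × 324 mm
C5: ⌊324/2⌋ × 229 = 162 × 229 mm
C6: ⌊229/2⌋ × 162 = 114 × 162 mm

114 × 162 mm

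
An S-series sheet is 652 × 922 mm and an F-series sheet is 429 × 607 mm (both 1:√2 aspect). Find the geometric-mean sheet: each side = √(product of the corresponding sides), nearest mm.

Short side: √(652 · 429) = √279708 ≈ 528.9 → 529 mm
Long side: √(922 · 607) = √559654 ≈ 748.1 → 748 mm

529 × 748 mm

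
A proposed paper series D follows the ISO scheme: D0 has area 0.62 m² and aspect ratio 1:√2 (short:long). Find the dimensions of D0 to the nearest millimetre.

662 × 936 mm

Let the short side be w mm. Then w · w√2 = 0.62 m² = 620,000 mm².
w² = 620,000/√2, so w ≈ 662.1 mm; long side = w√2 ≈ 936.4 mm.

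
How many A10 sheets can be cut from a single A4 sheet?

64

Each ISO step halves the sheet: 1 × A4 → 2 × A5 → 4 × A6 → 8 × A7 → …
From A4 to A10 is 6 halving steps: 2^6 = 64.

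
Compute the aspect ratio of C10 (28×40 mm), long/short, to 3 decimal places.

1.429

40 / 28 = 1.429
ISO 216 targets √2 ≈ 1.414; the +0.014 deviation is from mm rounding.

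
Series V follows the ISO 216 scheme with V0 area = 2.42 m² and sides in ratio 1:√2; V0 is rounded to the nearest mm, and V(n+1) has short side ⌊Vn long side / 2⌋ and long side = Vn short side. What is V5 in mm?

231 × 327 mm

Let V0's short side be w mm. w · w√2 = 2.42 m² = 2,420,000 mm², so w ≈ 1308.1 mm and w√2 ≈ 1850.0 mm → V0 = 1308 × 1850 mm.
V1: ⌊1850/2⌋ × 1308 = 925 × 1308 mm
V2: ⌊1308/2⌋ × 925 = 654 × 925 mm
V3: ⌊925/2⌋ × 654 = 462 × 654 mm
V4: ⌊654/2⌋ × 462 = 327 × 462 mm
V5: ⌊462/2⌋ × 327 = 231 × 327 mm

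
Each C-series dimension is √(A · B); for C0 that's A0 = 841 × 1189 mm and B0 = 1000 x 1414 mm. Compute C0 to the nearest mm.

917 × 1297 mm

Short: √(841 · 1000) = √841000 ≈ 917.1 mm.
Long: √(1189 · 1414) = √1681246 ≈ 1296.6 mm.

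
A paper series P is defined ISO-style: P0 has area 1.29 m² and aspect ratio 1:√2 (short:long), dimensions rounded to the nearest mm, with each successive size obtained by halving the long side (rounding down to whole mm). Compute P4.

Let P0's short side be w mm. w · w√2 = 1.29 m² = 1,290,000 mm², so w ≈ 955.1 mm and w√2 ≈ 1350.7 mm → P0 = 955 × 1351 mm.
P1: ⌊1351/2⌋ × 955 = 675 × 955 mm
P2: ⌊955/2⌋ × 675 = 477 × 675 mm
P3: ⌊675/2⌋ × 477 = 337 × 477 mm
P4: ⌊477/2⌋ × 337 = 238 × 337 mm

238 × 337 mm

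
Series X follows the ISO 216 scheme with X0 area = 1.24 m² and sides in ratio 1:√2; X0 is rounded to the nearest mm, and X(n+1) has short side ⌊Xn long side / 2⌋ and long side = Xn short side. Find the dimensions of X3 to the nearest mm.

331 × 468 mm

Let X0's short side be w mm. w · w√2 = 1.24 m² = 1,240,000 mm², so w ≈ 936.4 mm and w√2 ≈ 1324.2 mm → X0 = 936 × 1324 mm.
X1: ⌊1324/2⌋ × 936 = 662 × 936 mm
X2: ⌊936/2⌋ × 662 = 468 × 662 mm
X3: ⌊662/2⌋ × 468 = 331 × 468 mm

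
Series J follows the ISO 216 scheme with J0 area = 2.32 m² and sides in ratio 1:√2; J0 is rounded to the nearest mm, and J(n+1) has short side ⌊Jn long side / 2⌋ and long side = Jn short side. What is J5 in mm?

Let J0's short side be w mm. w · w√2 = 2.32 m² = 2,320,000 mm², so w ≈ 1280.8 mm and w√2 ≈ 1811.3 mm → J0 = 1281 × 1811 mm.
J1: ⌊1811/2⌋ × 1281 = 905 × 1281 mm
J2: ⌊1281/2⌋ × 905 = 640 × 905 mm
J3: ⌊905/2⌋ × 640 = 452 × 640 mm
J4: ⌊640/2⌋ × 452 = 320 × 452 mm
J5: ⌊452/2⌋ × 320 = 226 × 320 mm

226 × 320 mm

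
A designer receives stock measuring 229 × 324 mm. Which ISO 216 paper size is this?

C4 (229 × 324 mm)

Aspect ratio 324/229 ≈ 1.415 — close to the ISO √2 ≈ 1.414.
In the C-series (envelope sizes, between A and B): C4 = 229 × 324 mm.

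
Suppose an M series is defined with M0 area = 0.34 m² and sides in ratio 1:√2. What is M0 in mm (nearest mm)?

Let the short side be w mm. Then w · w√2 = 0.34 m² = 340,000 mm².
w² = 340,000/√2, so w ≈ 490.3 mm; long side = w√2 ≈ 693.4 mm.

490 × 693 mm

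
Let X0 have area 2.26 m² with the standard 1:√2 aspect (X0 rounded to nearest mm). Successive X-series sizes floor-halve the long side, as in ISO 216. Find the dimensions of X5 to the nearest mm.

Let X0's short side be w mm. w · w√2 = 2.26 m² = 2,260,000 mm², so w ≈ 1264.1 mm and w√2 ≈ 1787.8 mm → X0 = 1264 × 1788 mm.
X1: ⌊1788/2⌋ × 1264 = 894 × 1264 mm
X2: ⌊1264/2⌋ × 894 = 632 × 894 mm
X3: ⌊894/2⌋ × 632 = 447 × 632 mm
X4: ⌊632/2⌋ × 447 = 316 × 447 mm
X5: ⌊447/2⌋ × 316 = 223 × 316 mm

223 × 316 mm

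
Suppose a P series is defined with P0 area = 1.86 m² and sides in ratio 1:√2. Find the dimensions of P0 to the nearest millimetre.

Let the short side be w mm. Then w · w√2 = 1.86 m² = 1,860,000 mm².
w² = 1,860,000/√2, so w ≈ 1146.8 mm; long side = w√2 ≈ 1621.9 mm.

1147 × 1622 mm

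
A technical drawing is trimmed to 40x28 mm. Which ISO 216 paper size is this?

Aspect ratio 40/28 ≈ 1.429 — close to the ISO √2 ≈ 1.414.
In the C-series (envelope sizes, between A and B): C10 = 28 × 40 mm.

C10 (28 × 40 mm)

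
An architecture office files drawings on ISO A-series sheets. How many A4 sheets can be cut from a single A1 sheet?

8

A1 = 594 × 841 mm; A4 = 210 × 297 mm.
Each halving step doubles the count; 3 steps from A1 to A4.
2^3 = 8.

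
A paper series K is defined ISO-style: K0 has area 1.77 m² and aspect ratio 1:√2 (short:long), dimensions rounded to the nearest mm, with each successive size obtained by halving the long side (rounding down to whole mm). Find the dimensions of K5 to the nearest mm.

197 × 279 mm

Let K0's short side be w mm. w · w√2 = 1.77 m² = 1,770,000 mm², so w ≈ 1118.7 mm and w√2 ≈ 1582.1 mm → K0 = 1119 × 1582 mm.
K1: ⌊1582/2⌋ × 1119 = 791 × 1119 mm
K2: ⌊1119/2⌋ × 791 = 559 × 791 mm
K3: ⌊791/2⌋ × 559 = 395 × 559 mm
K4: ⌊559/2⌋ × 395 = 279 × 395 mm
K5: ⌊395/2⌋ × 279 = 197 × 279 mm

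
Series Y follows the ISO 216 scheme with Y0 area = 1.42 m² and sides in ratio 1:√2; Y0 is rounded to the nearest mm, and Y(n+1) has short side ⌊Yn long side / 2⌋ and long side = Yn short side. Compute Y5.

177 × 250 mm

Let Y0's short side be w mm. w · w√2 = 1.42 m² = 1,420,000 mm², so w ≈ 1002.0 mm and w√2 ≈ 1417.1 mm → Y0 = 1002 × 1417 mm.
Y1: ⌊1417/2⌋ × 1002 = 708 × 1002 mm
Y2: ⌊1002/2⌋ × 708 = 501 × 708 mm
Y3: ⌊708/2⌋ × 501 = 354 × 501 mm
Y4: ⌊501/2⌋ × 354 = 250 × 354 mm
Y5: ⌊354/2⌋ × 250 = 177 × 250 mm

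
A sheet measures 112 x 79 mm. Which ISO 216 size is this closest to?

C7 (81 × 114 mm)

Aspect ratio 112/79 ≈ 1.418 — close to the ISO √2 ≈ 1.414.
In the C-series (envelope sizes, between A and B): C7 = 81 × 114 mm.
Off by 4 mm total — nearest standard size.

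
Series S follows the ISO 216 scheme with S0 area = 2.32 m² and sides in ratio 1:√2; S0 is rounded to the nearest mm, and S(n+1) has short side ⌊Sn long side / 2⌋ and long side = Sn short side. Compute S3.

452 × 640 mm

Let S0's short side be w mm. w · w√2 = 2.32 m² = 2,320,000 mm², so w ≈ 1280.8 mm and w√2 ≈ 1811.3 mm → S0 = 1281 × 1811 mm.
S1: ⌊1811/2⌋ × 1281 = 905 × 1281 mm
S2: ⌊1281/2⌋ × 905 = 640 × 905 mm
S3: ⌊905/2⌋ × 640 = 452 × 640 mm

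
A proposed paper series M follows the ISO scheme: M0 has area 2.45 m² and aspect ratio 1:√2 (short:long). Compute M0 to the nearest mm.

Let the short side be w mm. Then w · w√2 = 2.45 m² = 2,450,000 mm².
w² = 2,450,000/√2, so w ≈ 1316.2 mm; long side = w√2 ≈ 1861.4 mm.

1316 × 1861 mm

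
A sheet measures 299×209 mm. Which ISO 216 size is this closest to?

A4 (210 × 297 mm)

Aspect ratio 299/209 ≈ 1.431 (ISO target is √2 ≈ 1.414).
In the A-series (A0 area = 1 m²): A4 = 210 × 297 mm.
Off by 3 mm total — nearest standard size.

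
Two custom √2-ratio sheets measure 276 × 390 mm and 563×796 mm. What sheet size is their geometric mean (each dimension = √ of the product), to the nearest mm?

Short side: √(276 · 563) = √155388 ≈ 394.2 → 394 mm
Long side: √(390 · 796) = √310440 ≈ 557.2 → 557 mm

394 × 557 mm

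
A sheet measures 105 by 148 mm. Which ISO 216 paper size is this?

Aspect ratio 148/105 ≈ 1.410 — close to the ISO √2 ≈ 1.414.
In the A-series (A0 area = 1 m²): A6 = 105 × 148 mm.

A6 (105 × 148 mm)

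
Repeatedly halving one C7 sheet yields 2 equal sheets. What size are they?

2 = 2^1, so 1 halving step.
C7 → C8 → … → C8 after 1 step.

C8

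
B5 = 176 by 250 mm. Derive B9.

44 × 62 mm

B6: ⌊250/2⌋ × 176 = 125 × 176 mm
B7: ⌊176/2⌋ × 125 = 88 × 125 mm
B8: ⌊125/2⌋ × 88 = 62 × 88 mm
B9: ⌊88/2⌋ × 62 = 44 × 62 mm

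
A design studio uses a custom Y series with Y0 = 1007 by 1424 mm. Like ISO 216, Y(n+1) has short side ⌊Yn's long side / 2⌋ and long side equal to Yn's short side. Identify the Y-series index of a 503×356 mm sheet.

Y3

Y0: 1007 × 1424 mm
Y1: 712 × 1007 mm
Y2: 503 × 712 mm
Y3: 356 × 503 mm
Y4: 251 × 356 mm
→ matches Y3.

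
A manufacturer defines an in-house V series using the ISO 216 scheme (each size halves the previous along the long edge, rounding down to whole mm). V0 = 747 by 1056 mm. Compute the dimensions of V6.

93 × 132 mm

V1: ⌊1056/2⌋ × 747 = 528 × 747 mm
V2: ⌊747/2⌋ × 528 = 373 × 528 mm
V3: ⌊528/2⌋ × 373 = 264 × 373 mm
V4: ⌊373/2⌋ × 264 = 186 × 264 mm
V5: ⌊264/2⌋ × 186 = 132 × 186 mm
V6: ⌊186/2⌋ × 132 = 93 × 132 mm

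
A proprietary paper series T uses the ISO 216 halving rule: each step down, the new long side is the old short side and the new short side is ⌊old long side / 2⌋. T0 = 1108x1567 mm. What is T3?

T1: ⌊1567/2⌋ × 1108 = 783 × 1108 mm
T2: ⌊1108/2⌋ × 783 = 554 × 783 mm
T3: ⌊783/2⌋ × 554 = 391 × 554 mm

391 × 554 mm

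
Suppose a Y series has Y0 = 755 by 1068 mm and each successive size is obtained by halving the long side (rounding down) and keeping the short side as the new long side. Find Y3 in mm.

267 × 377 mm

Y1: ⌊1068/2⌋ × 755 = 534 × 755 mm
Y2: ⌊755/2⌋ × 534 = 377 × 534 mm
Y3: ⌊534/2⌋ × 377 = 267 × 377 mm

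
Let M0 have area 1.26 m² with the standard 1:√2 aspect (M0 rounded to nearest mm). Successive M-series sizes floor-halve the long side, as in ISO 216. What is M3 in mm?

333 × 472 mm

Let M0's short side be w mm. w · w√2 = 1.26 m² = 1,260,000 mm², so w ≈ 943.9 mm and w√2 ≈ 1334.9 mm → M0 = 944 × 1335 mm.
M1: ⌊1335/2⌋ × 944 = 667 × 944 mm
M2: ⌊944/2⌋ × 667 = 472 × 667 mm
M3: ⌊667/2⌋ × 472 = 333 × 472 mm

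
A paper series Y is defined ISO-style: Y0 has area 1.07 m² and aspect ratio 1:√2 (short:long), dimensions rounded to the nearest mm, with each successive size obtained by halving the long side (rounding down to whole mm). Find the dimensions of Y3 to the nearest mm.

307 × 435 mm

Let Y0's short side be w mm. w · w√2 = 1.07 m² = 1,070,000 mm², so w ≈ 869.8 mm and w√2 ≈ 1230.1 mm → Y0 = 870 × 1230 mm.
Y1: ⌊1230/2⌋ × 870 = 615 × 870 mm
Y2: ⌊870/2⌋ × 615 = 435 × 615 mm
Y3: ⌊615/2⌋ × 435 = 307 × 435 mm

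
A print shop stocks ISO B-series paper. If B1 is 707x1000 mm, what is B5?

176 × 250 mm

B2: ⌊1000/2⌋ × 707 = 500 × 707 mm
B3: ⌊707/2⌋ × 500 = 353 × 500 mm
B4: ⌊500/2⌋ × 353 = 250 × 353 mm
B5: ⌊353/2⌋ × 250 = 176 × 250 mm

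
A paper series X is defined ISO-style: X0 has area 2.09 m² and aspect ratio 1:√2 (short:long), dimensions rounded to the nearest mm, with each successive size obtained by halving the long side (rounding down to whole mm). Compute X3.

429 × 608 mm

Let X0's short side be w mm. w · w√2 = 2.09 m² = 2,090,000 mm², so w ≈ 1215.7 mm and w√2 ≈ 1719.2 mm → X0 = 1216 × 1719 mm.
X1: ⌊1719/2⌋ × 1216 = 859 × 1216 mm
X2: ⌊1216/2⌋ × 859 = 608 × 859 mm
X3: ⌊859/2⌋ × 608 = 429 × 608 mm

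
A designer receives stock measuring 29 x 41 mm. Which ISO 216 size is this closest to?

C10 (28 × 40 mm)

Aspect ratio 41/29 ≈ 1.414 — close to the ISO √2 ≈ 1.414.
In the C-series (envelope sizes, between A and B): C10 = 28 × 40 mm.
Off by 2 mm total — nearest standard size.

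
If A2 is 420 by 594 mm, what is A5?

A3: ⌊594/2⌋ × 420 = 297 × 420 mm
A4: ⌊420/2⌋ × 297 = 210 × 297 mm
A5: ⌊297/2⌋ × 210 = 148 × 210 mm

148 × 210 mm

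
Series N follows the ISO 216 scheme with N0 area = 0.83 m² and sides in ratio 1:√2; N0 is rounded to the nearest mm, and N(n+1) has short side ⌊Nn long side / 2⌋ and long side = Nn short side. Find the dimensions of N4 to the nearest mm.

Let N0's short side be w mm. w · w√2 = 0.83 m² = 830,000 mm², so w ≈ 766.1 mm and w√2 ≈ 1083.4 mm → N0 = 766 × 1083 mm.
N1: ⌊1083/2⌋ × 766 = 541 × 766 mm
N2: ⌊766/2⌋ × 541 = 383 × 541 mm
N3: ⌊541/2⌋ × 383 = 270 × 383 mm
N4: ⌊383/2⌋ × 270 = 191 × 270 mm

191 × 270 mm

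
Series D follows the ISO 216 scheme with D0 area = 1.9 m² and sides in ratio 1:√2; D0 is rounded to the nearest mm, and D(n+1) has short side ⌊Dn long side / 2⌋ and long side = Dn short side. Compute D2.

579 × 819 mm

Let D0's short side be w mm. w · w√2 = 1.9 m² = 1,900,000 mm², so w ≈ 1159.1 mm and w√2 ≈ 1639.2 mm → D0 = 1159 × 1639 mm.
D1: ⌊1639/2⌋ × 1159 = 819 × 1159 mm
D2: ⌊1159/2⌋ × 819 = 579 × 819 mm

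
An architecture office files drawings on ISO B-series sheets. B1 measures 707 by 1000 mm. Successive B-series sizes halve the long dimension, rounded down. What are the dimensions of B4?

B2: ⌊1000/2⌋ × 707 = 500 × 707 mm
B3: ⌊707/2⌋ × 500 = 353 × 500 mm
B4: ⌊500/2⌋ × 353 = 250 × 353 mm

250 × 353 mm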